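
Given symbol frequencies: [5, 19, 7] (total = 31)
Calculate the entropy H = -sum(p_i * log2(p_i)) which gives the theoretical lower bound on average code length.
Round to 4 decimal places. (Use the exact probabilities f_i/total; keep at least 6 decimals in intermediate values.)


Per-symbol terms -p_i * log2(p_i) with p_i = f_i/31:
  p = 5/31 = 0.161290: log2(p) = -2.632268, -p*log2(p) = 0.424559
  p = 19/31 = 0.612903: log2(p) = -0.706269, -p*log2(p) = 0.432874
  p = 7/31 = 0.225806: log2(p) = -2.146841, -p*log2(p) = 0.484771
H = 0.424559 + 0.432874 + 0.484771 = 1.342204

H = 1.3422 bits/symbol


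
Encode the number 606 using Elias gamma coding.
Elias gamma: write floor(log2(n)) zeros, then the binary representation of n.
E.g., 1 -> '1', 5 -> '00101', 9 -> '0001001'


num_bits = floor(log2(606)) + 1 = 10
leading_zeros = num_bits - 1 = 9
binary(606) = 1001011110

Elias gamma(606) = '000000000' + '1001011110' = 0000000001001011110 (19 bits)


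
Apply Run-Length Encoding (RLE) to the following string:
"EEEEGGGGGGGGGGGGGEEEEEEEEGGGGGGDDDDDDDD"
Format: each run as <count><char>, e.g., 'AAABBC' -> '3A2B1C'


Scanning runs left to right:
  i=0: run of 'E' x 4 -> '4E'
  i=4: run of 'G' x 13 -> '13G'
  i=17: run of 'E' x 8 -> '8E'
  i=25: run of 'G' x 6 -> '6G'
  i=31: run of 'D' x 8 -> '8D'

RLE = 4E13G8E6G8D


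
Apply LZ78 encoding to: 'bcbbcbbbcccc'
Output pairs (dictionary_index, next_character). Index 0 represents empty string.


LZ78 encoding steps:
Dictionary: {0: ''}
Step 1: w='' (idx 0), next='b' -> output (0, 'b'), add 'b' as idx 1
Step 2: w='' (idx 0), next='c' -> output (0, 'c'), add 'c' as idx 2
Step 3: w='b' (idx 1), next='b' -> output (1, 'b'), add 'bb' as idx 3
Step 4: w='c' (idx 2), next='b' -> output (2, 'b'), add 'cb' as idx 4
Step 5: w='bb' (idx 3), next='c' -> output (3, 'c'), add 'bbc' as idx 5
Step 6: w='c' (idx 2), next='c' -> output (2, 'c'), add 'cc' as idx 6
Step 7: w='c' (idx 2), end of input -> output (2, '')


Encoded: [(0, 'b'), (0, 'c'), (1, 'b'), (2, 'b'), (3, 'c'), (2, 'c'), (2, '')]


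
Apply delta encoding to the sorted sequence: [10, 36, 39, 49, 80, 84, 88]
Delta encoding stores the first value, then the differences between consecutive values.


First value: 10
Deltas:
  36 - 10 = 26
  39 - 36 = 3
  49 - 39 = 10
  80 - 49 = 31
  84 - 80 = 4
  88 - 84 = 4


Delta encoded: [10, 26, 3, 10, 31, 4, 4]


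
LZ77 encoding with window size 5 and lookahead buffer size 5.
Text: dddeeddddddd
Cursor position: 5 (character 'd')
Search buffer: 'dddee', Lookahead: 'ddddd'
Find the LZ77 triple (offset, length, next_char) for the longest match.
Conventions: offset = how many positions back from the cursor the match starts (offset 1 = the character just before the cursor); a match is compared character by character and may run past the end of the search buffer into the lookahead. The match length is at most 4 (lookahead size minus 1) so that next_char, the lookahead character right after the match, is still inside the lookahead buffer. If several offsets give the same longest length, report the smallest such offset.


Try each offset into the search buffer:
  offset=1 (pos 4, char 'e'): match length 0
  offset=2 (pos 3, char 'e'): match length 0
  offset=3 (pos 2, char 'd'): match length 1
  offset=4 (pos 1, char 'd'): match length 2
  offset=5 (pos 0, char 'd'): match length 3
Longest match has length 3 at offset 5.
next_char = character at position 5 + 3 = 8 -> 'd'

Best match: offset=5, length=3 (matching 'ddd' starting at position 0)
LZ77 triple: (5, 3, 'd')


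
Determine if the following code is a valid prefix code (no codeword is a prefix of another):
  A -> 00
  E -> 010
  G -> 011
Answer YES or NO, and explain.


Checking each pair (does one codeword prefix another?):
  A='00' vs E='010': no prefix
  A='00' vs G='011': no prefix
  E='010' vs A='00': no prefix
  E='010' vs G='011': no prefix
  G='011' vs A='00': no prefix
  G='011' vs E='010': no prefix
No violation found over all pairs.

YES -- this is a valid prefix code. No codeword is a prefix of any other codeword.


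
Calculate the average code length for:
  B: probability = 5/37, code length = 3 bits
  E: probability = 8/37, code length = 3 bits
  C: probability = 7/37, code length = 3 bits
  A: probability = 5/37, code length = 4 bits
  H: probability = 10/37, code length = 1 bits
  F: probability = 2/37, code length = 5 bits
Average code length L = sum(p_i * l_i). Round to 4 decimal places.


Weighted contributions p_i * l_i:
  B: (5/37) * 3 = 15/37
  E: (8/37) * 3 = 24/37
  C: (7/37) * 3 = 21/37
  A: (5/37) * 4 = 20/37
  H: (10/37) * 1 = 10/37
  F: (2/37) * 5 = 10/37
Sum = (15 + 24 + 21 + 20 + 10 + 10)/37 = 100/37

L = 100/37 = 2.7027 bits/symbol


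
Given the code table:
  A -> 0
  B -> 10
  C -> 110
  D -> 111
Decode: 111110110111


Decoding:
111 -> D
110 -> C
110 -> C
111 -> D


Result: DCCD


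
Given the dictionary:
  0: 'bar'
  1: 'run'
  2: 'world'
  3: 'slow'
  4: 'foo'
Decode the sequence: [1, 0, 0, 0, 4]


Look up each index in the dictionary:
  1 -> 'run'
  0 -> 'bar'
  0 -> 'bar'
  0 -> 'bar'
  4 -> 'foo'

Decoded: "run bar bar bar foo"


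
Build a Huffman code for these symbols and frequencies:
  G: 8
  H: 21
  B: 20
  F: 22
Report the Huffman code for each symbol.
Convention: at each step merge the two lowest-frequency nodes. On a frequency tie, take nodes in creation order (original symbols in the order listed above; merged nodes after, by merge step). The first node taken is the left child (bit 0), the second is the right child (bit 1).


Huffman tree construction:
Step 1: Merge G(8) + B(20) = 28
Step 2: Merge H(21) + F(22) = 43
Step 3: Merge (G+B)(28) + (H+F)(43) = 71
Read each symbol's code off the tree from the root (left child = 0, right child = 1).

Codes:
  G: 00 (length 2)
  H: 10 (length 2)
  B: 01 (length 2)
  F: 11 (length 2)
Average code length: 142/71 = 2.0000 bits/symbol


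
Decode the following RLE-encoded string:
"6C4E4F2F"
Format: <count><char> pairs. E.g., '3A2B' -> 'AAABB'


Expanding each <count><char> pair:
  6C -> 'CCCCCC'
  4E -> 'EEEE'
  4F -> 'FFFF'
  2F -> 'FF'

Decoded = CCCCCCEEEEFFFFFF


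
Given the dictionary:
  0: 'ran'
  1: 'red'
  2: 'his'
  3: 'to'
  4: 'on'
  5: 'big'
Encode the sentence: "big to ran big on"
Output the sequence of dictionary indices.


Look up each word in the dictionary:
  'big' -> 5
  'to' -> 3
  'ran' -> 0
  'big' -> 5
  'on' -> 4

Encoded: [5, 3, 0, 5, 4]


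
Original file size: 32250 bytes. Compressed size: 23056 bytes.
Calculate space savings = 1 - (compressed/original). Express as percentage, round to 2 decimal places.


ratio = compressed/original = 23056/32250 = 0.714915
savings = 1 - ratio = 1 - 0.714915 = 0.285085
as a percentage: 0.285085 * 100 = 28.51%

Space savings = 1 - 23056/32250 = 28.51%


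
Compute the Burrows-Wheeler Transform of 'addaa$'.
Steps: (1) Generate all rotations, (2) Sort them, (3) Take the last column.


Rotations (sorted):
  0: $addaa -> last char: a
  1: a$adda -> last char: a
  2: aa$add -> last char: d
  3: addaa$ -> last char: $
  4: daa$ad -> last char: d
  5: ddaa$a -> last char: a


BWT = aad$da


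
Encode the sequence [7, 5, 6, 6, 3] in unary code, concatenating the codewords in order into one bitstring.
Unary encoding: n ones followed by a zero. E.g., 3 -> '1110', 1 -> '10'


Encode each number as n ones followed by a terminating 0:
  7 -> 11111110 (8 bits)
  5 -> 111110 (6 bits)
  6 -> 1111110 (7 bits)
  6 -> 1111110 (7 bits)
  3 -> 1110 (4 bits)
Total length = 8 + 6 + 7 + 7 + 4 = 32 bits.

Unary([7, 5, 6, 6, 3]) = 11111110111110111111011111101110 (32 bits)


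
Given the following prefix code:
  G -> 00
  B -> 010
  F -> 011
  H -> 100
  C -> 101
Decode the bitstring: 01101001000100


Decoding step by step:
Bits 011 -> F
Bits 010 -> B
Bits 010 -> B
Bits 00 -> G
Bits 100 -> H


Decoded message: FBBGH


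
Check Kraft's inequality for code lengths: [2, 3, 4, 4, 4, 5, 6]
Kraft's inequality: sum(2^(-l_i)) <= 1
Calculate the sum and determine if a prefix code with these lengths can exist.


Sum = 2^(-2) + 2^(-3) + 2^(-4) + 2^(-4) + 2^(-4) + 2^(-5) + 2^(-6)
    = 0.25 + 0.125 + 0.0625 + 0.0625 + 0.0625 + 0.03125 + 0.015625
    = 39/64 = 0.609375
Since 0.609375 <= 1, Kraft's inequality IS satisfied.
A prefix code with these lengths CAN exist.

Kraft sum = 0.609375. Satisfied.


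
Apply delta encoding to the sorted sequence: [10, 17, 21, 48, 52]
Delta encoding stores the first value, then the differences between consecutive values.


First value: 10
Deltas:
  17 - 10 = 7
  21 - 17 = 4
  48 - 21 = 27
  52 - 48 = 4


Delta encoded: [10, 7, 4, 27, 4]


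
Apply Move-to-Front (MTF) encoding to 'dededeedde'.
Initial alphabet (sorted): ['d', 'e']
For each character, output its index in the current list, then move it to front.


MTF encoding:
'd': index 0 in ['d', 'e'] -> ['d', 'e']
'e': index 1 in ['d', 'e'] -> ['e', 'd']
'd': index 1 in ['e', 'd'] -> ['d', 'e']
'e': index 1 in ['d', 'e'] -> ['e', 'd']
'd': index 1 in ['e', 'd'] -> ['d', 'e']
'e': index 1 in ['d', 'e'] -> ['e', 'd']
'e': index 0 in ['e', 'd'] -> ['e', 'd']
'd': index 1 in ['e', 'd'] -> ['d', 'e']
'd': index 0 in ['d', 'e'] -> ['d', 'e']
'e': index 1 in ['d', 'e'] -> ['e', 'd']


Output: [0, 1, 1, 1, 1, 1, 0, 1, 0, 1]


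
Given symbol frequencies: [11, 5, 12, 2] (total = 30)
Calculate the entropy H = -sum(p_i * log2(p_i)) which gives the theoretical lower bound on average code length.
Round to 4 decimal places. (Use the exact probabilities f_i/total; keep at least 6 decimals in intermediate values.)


Per-symbol terms -p_i * log2(p_i) with p_i = f_i/30:
  p = 11/30 = 0.366667: log2(p) = -1.447459, -p*log2(p) = 0.530735
  p = 5/30 = 0.166667: log2(p) = -2.584963, -p*log2(p) = 0.430827
  p = 12/30 = 0.400000: log2(p) = -1.321928, -p*log2(p) = 0.528771
  p = 2/30 = 0.066667: log2(p) = -3.906891, -p*log2(p) = 0.260459
H = 0.530735 + 0.430827 + 0.528771 + 0.260459 = 1.750792

H = 1.7508 bits/symbol


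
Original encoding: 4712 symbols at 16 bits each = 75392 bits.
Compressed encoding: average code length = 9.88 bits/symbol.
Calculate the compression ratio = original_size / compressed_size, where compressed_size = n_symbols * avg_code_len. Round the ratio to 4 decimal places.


original_size = n_symbols * orig_bits = 4712 * 16 = 75392 bits
compressed_size = n_symbols * avg_code_len = 4712 * 9.88 = 46554.56 bits
ratio = original_size / compressed_size = 75392 / 46554.56 = 1.6194

Compression ratio = 1.6194


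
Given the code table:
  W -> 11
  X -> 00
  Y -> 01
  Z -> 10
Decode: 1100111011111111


Decoding:
11 -> W
00 -> X
11 -> W
10 -> Z
11 -> W
11 -> W
11 -> W
11 -> W


Result: WXWZWWWW


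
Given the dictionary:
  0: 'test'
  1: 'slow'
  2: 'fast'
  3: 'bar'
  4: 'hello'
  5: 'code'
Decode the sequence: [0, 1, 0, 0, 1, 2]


Look up each index in the dictionary:
  0 -> 'test'
  1 -> 'slow'
  0 -> 'test'
  0 -> 'test'
  1 -> 'slow'
  2 -> 'fast'

Decoded: "test slow test test slow fast"


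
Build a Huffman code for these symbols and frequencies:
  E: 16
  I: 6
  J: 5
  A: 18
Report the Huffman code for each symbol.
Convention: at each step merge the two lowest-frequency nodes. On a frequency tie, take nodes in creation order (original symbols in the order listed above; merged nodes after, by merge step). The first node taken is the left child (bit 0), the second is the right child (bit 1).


Huffman tree construction:
Step 1: Merge J(5) + I(6) = 11
Step 2: Merge (J+I)(11) + E(16) = 27
Step 3: Merge A(18) + ((J+I)+E)(27) = 45
Read each symbol's code off the tree from the root (left child = 0, right child = 1).

Codes:
  E: 11 (length 2)
  I: 101 (length 3)
  J: 100 (length 3)
  A: 0 (length 1)
Average code length: 83/45 = 1.8444 bits/symbol


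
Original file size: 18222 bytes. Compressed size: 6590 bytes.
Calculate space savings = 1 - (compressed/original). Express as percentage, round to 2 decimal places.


ratio = compressed/original = 6590/18222 = 0.361651
savings = 1 - ratio = 1 - 0.361651 = 0.638349
as a percentage: 0.638349 * 100 = 63.83%

Space savings = 1 - 6590/18222 = 63.83%


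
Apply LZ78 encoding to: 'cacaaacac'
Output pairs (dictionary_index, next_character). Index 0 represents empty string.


LZ78 encoding steps:
Dictionary: {0: ''}
Step 1: w='' (idx 0), next='c' -> output (0, 'c'), add 'c' as idx 1
Step 2: w='' (idx 0), next='a' -> output (0, 'a'), add 'a' as idx 2
Step 3: w='c' (idx 1), next='a' -> output (1, 'a'), add 'ca' as idx 3
Step 4: w='a' (idx 2), next='a' -> output (2, 'a'), add 'aa' as idx 4
Step 5: w='ca' (idx 3), next='c' -> output (3, 'c'), add 'cac' as idx 5


Encoded: [(0, 'c'), (0, 'a'), (1, 'a'), (2, 'a'), (3, 'c')]


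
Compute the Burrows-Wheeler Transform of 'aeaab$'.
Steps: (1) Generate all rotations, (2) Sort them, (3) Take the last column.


Rotations (sorted):
  0: $aeaab -> last char: b
  1: aab$ae -> last char: e
  2: ab$aea -> last char: a
  3: aeaab$ -> last char: $
  4: b$aeaa -> last char: a
  5: eaab$a -> last char: a


BWT = bea$aa


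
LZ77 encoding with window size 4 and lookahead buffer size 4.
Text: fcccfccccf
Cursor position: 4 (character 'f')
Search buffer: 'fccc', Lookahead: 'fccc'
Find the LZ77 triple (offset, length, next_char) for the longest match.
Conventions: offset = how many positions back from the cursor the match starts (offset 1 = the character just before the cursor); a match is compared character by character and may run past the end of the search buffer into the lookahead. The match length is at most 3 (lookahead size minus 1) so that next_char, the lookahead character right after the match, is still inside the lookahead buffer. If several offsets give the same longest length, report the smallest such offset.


Try each offset into the search buffer:
  offset=1 (pos 3, char 'c'): match length 0
  offset=2 (pos 2, char 'c'): match length 0
  offset=3 (pos 1, char 'c'): match length 0
  offset=4 (pos 0, char 'f'): match length 3
Longest match has length 3 at offset 4.
next_char = character at position 4 + 3 = 7 -> 'c'

Best match: offset=4, length=3 (matching 'fcc' starting at position 0)
LZ77 triple: (4, 3, 'c')


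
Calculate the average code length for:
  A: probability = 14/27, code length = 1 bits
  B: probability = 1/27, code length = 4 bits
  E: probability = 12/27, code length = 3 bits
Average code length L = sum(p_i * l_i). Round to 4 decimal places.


Weighted contributions p_i * l_i:
  A: (14/27) * 1 = 14/27
  B: (1/27) * 4 = 4/27
  E: (12/27) * 3 = 36/27
Sum = (14 + 4 + 36)/27 = 54/27

L = 54/27 = 2.0000 bits/symbol


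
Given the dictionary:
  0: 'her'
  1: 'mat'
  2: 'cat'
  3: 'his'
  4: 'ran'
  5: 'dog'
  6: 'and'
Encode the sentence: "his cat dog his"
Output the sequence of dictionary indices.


Look up each word in the dictionary:
  'his' -> 3
  'cat' -> 2
  'dog' -> 5
  'his' -> 3

Encoded: [3, 2, 5, 3]


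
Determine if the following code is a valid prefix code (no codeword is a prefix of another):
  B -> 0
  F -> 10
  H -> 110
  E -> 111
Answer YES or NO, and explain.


Checking each pair (does one codeword prefix another?):
  B='0' vs F='10': no prefix
  B='0' vs H='110': no prefix
  B='0' vs E='111': no prefix
  F='10' vs B='0': no prefix
  F='10' vs H='110': no prefix
  F='10' vs E='111': no prefix
  H='110' vs B='0': no prefix
  H='110' vs F='10': no prefix
  H='110' vs E='111': no prefix
  E='111' vs B='0': no prefix
  E='111' vs F='10': no prefix
  E='111' vs H='110': no prefix
No violation found over all pairs.

YES -- this is a valid prefix code. No codeword is a prefix of any other codeword.


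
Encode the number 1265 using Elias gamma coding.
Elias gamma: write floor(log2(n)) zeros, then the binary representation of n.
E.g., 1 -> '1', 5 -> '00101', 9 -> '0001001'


num_bits = floor(log2(1265)) + 1 = 11
leading_zeros = num_bits - 1 = 10
binary(1265) = 10011110001

Elias gamma(1265) = '0000000000' + '10011110001' = 000000000010011110001 (21 bits)


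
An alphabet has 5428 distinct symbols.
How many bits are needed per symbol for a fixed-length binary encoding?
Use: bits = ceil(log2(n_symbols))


log2(5428) = 12.4062
Bracket: 2^12 = 4096 < 5428 <= 2^13 = 8192
So ceil(log2(5428)) = 13

bits = ceil(log2(5428)) = ceil(12.4062) = 13 bits


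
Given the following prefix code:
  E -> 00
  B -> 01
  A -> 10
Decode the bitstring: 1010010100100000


Decoding step by step:
Bits 10 -> A
Bits 10 -> A
Bits 01 -> B
Bits 01 -> B
Bits 00 -> E
Bits 10 -> A
Bits 00 -> E
Bits 00 -> E


Decoded message: AABBEAEE


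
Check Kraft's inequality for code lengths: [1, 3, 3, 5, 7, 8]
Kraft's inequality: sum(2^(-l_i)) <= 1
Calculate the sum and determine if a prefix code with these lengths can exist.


Sum = 2^(-1) + 2^(-3) + 2^(-3) + 2^(-5) + 2^(-7) + 2^(-8)
    = 0.5 + 0.125 + 0.125 + 0.03125 + 0.0078125 + 0.00390625
    = 203/256 = 0.79296875
Since 0.79296875 <= 1, Kraft's inequality IS satisfied.
A prefix code with these lengths CAN exist.

Kraft sum = 0.79296875. Satisfied.


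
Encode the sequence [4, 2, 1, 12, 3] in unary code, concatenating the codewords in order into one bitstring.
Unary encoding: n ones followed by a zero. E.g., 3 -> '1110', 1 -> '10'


Encode each number as n ones followed by a terminating 0:
  4 -> 11110 (5 bits)
  2 -> 110 (3 bits)
  1 -> 10 (2 bits)
  12 -> 1111111111110 (13 bits)
  3 -> 1110 (4 bits)
Total length = 5 + 3 + 2 + 13 + 4 = 27 bits.

Unary([4, 2, 1, 12, 3]) = 111101101011111111111101110 (27 bits)


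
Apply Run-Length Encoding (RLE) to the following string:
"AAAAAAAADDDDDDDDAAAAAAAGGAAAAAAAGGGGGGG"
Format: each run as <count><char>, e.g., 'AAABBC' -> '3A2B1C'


Scanning runs left to right:
  i=0: run of 'A' x 8 -> '8A'
  i=8: run of 'D' x 8 -> '8D'
  i=16: run of 'A' x 7 -> '7A'
  i=23: run of 'G' x 2 -> '2G'
  i=25: run of 'A' x 7 -> '7A'
  i=32: run of 'G' x 7 -> '7G'

RLE = 8A8D7A2G7A7G


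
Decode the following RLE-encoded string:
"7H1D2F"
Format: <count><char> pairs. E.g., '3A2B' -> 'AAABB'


Expanding each <count><char> pair:
  7H -> 'HHHHHHH'
  1D -> 'D'
  2F -> 'FF'

Decoded = HHHHHHHDFF


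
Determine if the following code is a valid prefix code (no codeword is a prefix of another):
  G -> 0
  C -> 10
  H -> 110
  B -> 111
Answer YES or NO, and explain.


Checking each pair (does one codeword prefix another?):
  G='0' vs C='10': no prefix
  G='0' vs H='110': no prefix
  G='0' vs B='111': no prefix
  C='10' vs G='0': no prefix
  C='10' vs H='110': no prefix
  C='10' vs B='111': no prefix
  H='110' vs G='0': no prefix
  H='110' vs C='10': no prefix
  H='110' vs B='111': no prefix
  B='111' vs G='0': no prefix
  B='111' vs C='10': no prefix
  B='111' vs H='110': no prefix
No violation found over all pairs.

YES -- this is a valid prefix code. No codeword is a prefix of any other codeword.


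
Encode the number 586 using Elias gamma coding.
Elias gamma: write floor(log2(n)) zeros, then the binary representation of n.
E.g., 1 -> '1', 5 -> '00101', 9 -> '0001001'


num_bits = floor(log2(586)) + 1 = 10
leading_zeros = num_bits - 1 = 9
binary(586) = 1001001010

Elias gamma(586) = '000000000' + '1001001010' = 0000000001001001010 (19 bits)


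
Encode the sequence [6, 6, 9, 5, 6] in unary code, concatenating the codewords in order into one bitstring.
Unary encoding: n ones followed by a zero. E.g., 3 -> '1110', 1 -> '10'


Encode each number as n ones followed by a terminating 0:
  6 -> 1111110 (7 bits)
  6 -> 1111110 (7 bits)
  9 -> 1111111110 (10 bits)
  5 -> 111110 (6 bits)
  6 -> 1111110 (7 bits)
Total length = 7 + 7 + 10 + 6 + 7 = 37 bits.

Unary([6, 6, 9, 5, 6]) = 1111110111111011111111101111101111110 (37 bits)


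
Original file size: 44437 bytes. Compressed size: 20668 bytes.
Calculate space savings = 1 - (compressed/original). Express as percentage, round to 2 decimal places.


ratio = compressed/original = 20668/44437 = 0.465108
savings = 1 - ratio = 1 - 0.465108 = 0.534892
as a percentage: 0.534892 * 100 = 53.49%

Space savings = 1 - 20668/44437 = 53.49%


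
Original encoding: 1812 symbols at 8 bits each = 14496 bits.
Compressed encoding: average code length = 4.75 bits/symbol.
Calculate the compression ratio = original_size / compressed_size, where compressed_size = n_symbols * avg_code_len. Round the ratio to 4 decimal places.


original_size = n_symbols * orig_bits = 1812 * 8 = 14496 bits
compressed_size = n_symbols * avg_code_len = 1812 * 4.75 = 8607.0 bits
ratio = original_size / compressed_size = 14496 / 8607.0 = 1.6842

Compression ratio = 1.6842


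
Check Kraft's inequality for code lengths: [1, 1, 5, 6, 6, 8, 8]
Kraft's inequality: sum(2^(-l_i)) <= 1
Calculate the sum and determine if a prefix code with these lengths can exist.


Sum = 2^(-1) + 2^(-1) + 2^(-5) + 2^(-6) + 2^(-6) + 2^(-8) + 2^(-8)
    = 0.5 + 0.5 + 0.03125 + 0.015625 + 0.015625 + 0.00390625 + 0.00390625
    = 274/256 = 1.0703125
Since 1.0703125 > 1, Kraft's inequality is NOT satisfied.
A prefix code with these lengths CANNOT exist.

Kraft sum = 1.0703125. Not satisfied.


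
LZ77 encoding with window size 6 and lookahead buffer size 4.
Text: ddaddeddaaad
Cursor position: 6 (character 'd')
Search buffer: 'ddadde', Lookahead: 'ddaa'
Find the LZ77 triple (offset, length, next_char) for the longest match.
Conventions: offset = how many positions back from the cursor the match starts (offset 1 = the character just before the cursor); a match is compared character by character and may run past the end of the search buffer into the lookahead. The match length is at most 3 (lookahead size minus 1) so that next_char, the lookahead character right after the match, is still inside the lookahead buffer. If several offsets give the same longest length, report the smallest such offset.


Try each offset into the search buffer:
  offset=1 (pos 5, char 'e'): match length 0
  offset=2 (pos 4, char 'd'): match length 1
  offset=3 (pos 3, char 'd'): match length 2
  offset=4 (pos 2, char 'a'): match length 0
  offset=5 (pos 1, char 'd'): match length 1
  offset=6 (pos 0, char 'd'): match length 3
Longest match has length 3 at offset 6.
next_char = character at position 6 + 3 = 9 -> 'a'

Best match: offset=6, length=3 (matching 'dda' starting at position 0)
LZ77 triple: (6, 3, 'a')


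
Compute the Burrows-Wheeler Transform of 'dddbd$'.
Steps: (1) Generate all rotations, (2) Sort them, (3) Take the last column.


Rotations (sorted):
  0: $dddbd -> last char: d
  1: bd$ddd -> last char: d
  2: d$dddb -> last char: b
  3: dbd$dd -> last char: d
  4: ddbd$d -> last char: d
  5: dddbd$ -> last char: $


BWT = ddbdd$


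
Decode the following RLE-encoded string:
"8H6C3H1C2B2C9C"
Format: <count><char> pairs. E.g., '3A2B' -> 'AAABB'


Expanding each <count><char> pair:
  8H -> 'HHHHHHHH'
  6C -> 'CCCCCC'
  3H -> 'HHH'
  1C -> 'C'
  2B -> 'BB'
  2C -> 'CC'
  9C -> 'CCCCCCCCC'

Decoded = HHHHHHHHCCCCCCHHHCBBCCCCCCCCCCC


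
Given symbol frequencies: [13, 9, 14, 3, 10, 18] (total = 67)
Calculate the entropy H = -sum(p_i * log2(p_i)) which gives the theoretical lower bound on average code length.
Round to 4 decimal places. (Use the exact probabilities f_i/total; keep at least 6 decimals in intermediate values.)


Per-symbol terms -p_i * log2(p_i) with p_i = f_i/67:
  p = 13/67 = 0.194030: log2(p) = -2.365649, -p*log2(p) = 0.459007
  p = 9/67 = 0.134328: log2(p) = -2.896164, -p*log2(p) = 0.389037
  p = 14/67 = 0.208955: log2(p) = -2.258734, -p*log2(p) = 0.471974
  p = 3/67 = 0.044776: log2(p) = -4.481127, -p*log2(p) = 0.200647
  p = 10/67 = 0.149254: log2(p) = -2.744161, -p*log2(p) = 0.409576
  p = 18/67 = 0.268657: log2(p) = -1.896164, -p*log2(p) = 0.509417
H = 0.459007 + 0.389037 + 0.471974 + 0.200647 + 0.409576 + 0.509417 = 2.439658

H = 2.4397 bits/symbol


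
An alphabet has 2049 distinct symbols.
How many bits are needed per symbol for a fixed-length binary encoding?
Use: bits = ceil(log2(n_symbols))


log2(2049) = 11.0007
Bracket: 2^11 = 2048 < 2049 <= 2^12 = 4096
So ceil(log2(2049)) = 12

bits = ceil(log2(2049)) = ceil(11.0007) = 12 bits


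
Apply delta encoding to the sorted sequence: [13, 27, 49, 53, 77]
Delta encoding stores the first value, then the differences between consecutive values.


First value: 13
Deltas:
  27 - 13 = 14
  49 - 27 = 22
  53 - 49 = 4
  77 - 53 = 24


Delta encoded: [13, 14, 22, 4, 24]


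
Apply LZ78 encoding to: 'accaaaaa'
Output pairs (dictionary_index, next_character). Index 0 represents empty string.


LZ78 encoding steps:
Dictionary: {0: ''}
Step 1: w='' (idx 0), next='a' -> output (0, 'a'), add 'a' as idx 1
Step 2: w='' (idx 0), next='c' -> output (0, 'c'), add 'c' as idx 2
Step 3: w='c' (idx 2), next='a' -> output (2, 'a'), add 'ca' as idx 3
Step 4: w='a' (idx 1), next='a' -> output (1, 'a'), add 'aa' as idx 4
Step 5: w='aa' (idx 4), end of input -> output (4, '')


Encoded: [(0, 'a'), (0, 'c'), (2, 'a'), (1, 'a'), (4, '')]


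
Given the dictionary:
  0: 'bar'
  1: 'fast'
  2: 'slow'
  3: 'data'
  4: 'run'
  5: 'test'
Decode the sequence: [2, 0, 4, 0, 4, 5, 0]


Look up each index in the dictionary:
  2 -> 'slow'
  0 -> 'bar'
  4 -> 'run'
  0 -> 'bar'
  4 -> 'run'
  5 -> 'test'
  0 -> 'bar'

Decoded: "slow bar run bar run test bar"


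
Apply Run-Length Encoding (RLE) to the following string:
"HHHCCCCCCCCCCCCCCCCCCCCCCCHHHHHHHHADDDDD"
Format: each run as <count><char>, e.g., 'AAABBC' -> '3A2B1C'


Scanning runs left to right:
  i=0: run of 'H' x 3 -> '3H'
  i=3: run of 'C' x 23 -> '23C'
  i=26: run of 'H' x 8 -> '8H'
  i=34: run of 'A' x 1 -> '1A'
  i=35: run of 'D' x 5 -> '5D'

RLE = 3H23C8H1A5D


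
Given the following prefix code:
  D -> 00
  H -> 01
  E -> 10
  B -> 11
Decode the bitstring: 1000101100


Decoding step by step:
Bits 10 -> E
Bits 00 -> D
Bits 10 -> E
Bits 11 -> B
Bits 00 -> D


Decoded message: EDEBD


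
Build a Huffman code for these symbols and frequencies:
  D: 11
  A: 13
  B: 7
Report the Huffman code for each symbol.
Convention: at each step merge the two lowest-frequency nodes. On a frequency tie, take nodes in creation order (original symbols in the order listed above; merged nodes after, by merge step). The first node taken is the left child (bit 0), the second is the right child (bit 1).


Huffman tree construction:
Step 1: Merge B(7) + D(11) = 18
Step 2: Merge A(13) + (B+D)(18) = 31
Read each symbol's code off the tree from the root (left child = 0, right child = 1).

Codes:
  D: 11 (length 2)
  A: 0 (length 1)
  B: 10 (length 2)
Average code length: 49/31 = 1.5806 bits/symbol


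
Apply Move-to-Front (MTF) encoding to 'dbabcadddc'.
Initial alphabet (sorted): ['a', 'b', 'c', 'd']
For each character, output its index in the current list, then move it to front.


MTF encoding:
'd': index 3 in ['a', 'b', 'c', 'd'] -> ['d', 'a', 'b', 'c']
'b': index 2 in ['d', 'a', 'b', 'c'] -> ['b', 'd', 'a', 'c']
'a': index 2 in ['b', 'd', 'a', 'c'] -> ['a', 'b', 'd', 'c']
'b': index 1 in ['a', 'b', 'd', 'c'] -> ['b', 'a', 'd', 'c']
'c': index 3 in ['b', 'a', 'd', 'c'] -> ['c', 'b', 'a', 'd']
'a': index 2 in ['c', 'b', 'a', 'd'] -> ['a', 'c', 'b', 'd']
'd': index 3 in ['a', 'c', 'b', 'd'] -> ['d', 'a', 'c', 'b']
'd': index 0 in ['d', 'a', 'c', 'b'] -> ['d', 'a', 'c', 'b']
'd': index 0 in ['d', 'a', 'c', 'b'] -> ['d', 'a', 'c', 'b']
'c': index 2 in ['d', 'a', 'c', 'b'] -> ['c', 'd', 'a', 'b']


Output: [3, 2, 2, 1, 3, 2, 3, 0, 0, 2]


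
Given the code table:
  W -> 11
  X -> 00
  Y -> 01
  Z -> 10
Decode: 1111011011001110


Decoding:
11 -> W
11 -> W
01 -> Y
10 -> Z
11 -> W
00 -> X
11 -> W
10 -> Z


Result: WWYZWXWZ


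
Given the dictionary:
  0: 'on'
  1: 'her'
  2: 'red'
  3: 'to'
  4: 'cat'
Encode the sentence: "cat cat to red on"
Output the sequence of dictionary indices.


Look up each word in the dictionary:
  'cat' -> 4
  'cat' -> 4
  'to' -> 3
  'red' -> 2
  'on' -> 0

Encoded: [4, 4, 3, 2, 0]


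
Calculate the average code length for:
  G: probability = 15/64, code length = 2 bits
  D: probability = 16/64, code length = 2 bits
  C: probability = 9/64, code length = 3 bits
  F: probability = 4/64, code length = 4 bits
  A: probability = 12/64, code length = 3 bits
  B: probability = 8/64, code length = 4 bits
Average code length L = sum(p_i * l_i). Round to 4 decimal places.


Weighted contributions p_i * l_i:
  G: (15/64) * 2 = 30/64
  D: (16/64) * 2 = 32/64
  C: (9/64) * 3 = 27/64
  F: (4/64) * 4 = 16/64
  A: (12/64) * 3 = 36/64
  B: (8/64) * 4 = 32/64
Sum = (30 + 32 + 27 + 16 + 36 + 32)/64 = 173/64

L = 173/64 = 2.7031 bits/symbol


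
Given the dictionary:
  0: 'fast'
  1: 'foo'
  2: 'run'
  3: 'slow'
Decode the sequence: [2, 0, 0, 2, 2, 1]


Look up each index in the dictionary:
  2 -> 'run'
  0 -> 'fast'
  0 -> 'fast'
  2 -> 'run'
  2 -> 'run'
  1 -> 'foo'

Decoded: "run fast fast run run foo"


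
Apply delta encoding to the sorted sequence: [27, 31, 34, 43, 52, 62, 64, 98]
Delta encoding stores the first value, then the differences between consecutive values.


First value: 27
Deltas:
  31 - 27 = 4
  34 - 31 = 3
  43 - 34 = 9
  52 - 43 = 9
  62 - 52 = 10
  64 - 62 = 2
  98 - 64 = 34


Delta encoded: [27, 4, 3, 9, 9, 10, 2, 34]


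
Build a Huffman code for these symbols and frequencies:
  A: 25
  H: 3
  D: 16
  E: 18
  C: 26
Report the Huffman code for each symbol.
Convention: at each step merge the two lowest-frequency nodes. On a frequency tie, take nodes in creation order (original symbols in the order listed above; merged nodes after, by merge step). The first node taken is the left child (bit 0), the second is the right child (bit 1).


Huffman tree construction:
Step 1: Merge H(3) + D(16) = 19
Step 2: Merge E(18) + (H+D)(19) = 37
Step 3: Merge A(25) + C(26) = 51
Step 4: Merge (E+(H+D))(37) + (A+C)(51) = 88
Read each symbol's code off the tree from the root (left child = 0, right child = 1).

Codes:
  A: 10 (length 2)
  H: 010 (length 3)
  D: 011 (length 3)
  E: 00 (length 2)
  C: 11 (length 2)
Average code length: 195/88 = 2.2159 bits/symbol


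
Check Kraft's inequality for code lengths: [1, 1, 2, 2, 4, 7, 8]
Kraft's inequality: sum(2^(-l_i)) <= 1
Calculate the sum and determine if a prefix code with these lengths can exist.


Sum = 2^(-1) + 2^(-1) + 2^(-2) + 2^(-2) + 2^(-4) + 2^(-7) + 2^(-8)
    = 0.5 + 0.5 + 0.25 + 0.25 + 0.0625 + 0.0078125 + 0.00390625
    = 403/256 = 1.57421875
Since 1.57421875 > 1, Kraft's inequality is NOT satisfied.
A prefix code with these lengths CANNOT exist.

Kraft sum = 1.57421875. Not satisfied.


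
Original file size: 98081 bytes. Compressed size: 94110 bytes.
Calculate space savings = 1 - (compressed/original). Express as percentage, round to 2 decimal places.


ratio = compressed/original = 94110/98081 = 0.959513
savings = 1 - ratio = 1 - 0.959513 = 0.040487
as a percentage: 0.040487 * 100 = 4.05%

Space savings = 1 - 94110/98081 = 4.05%


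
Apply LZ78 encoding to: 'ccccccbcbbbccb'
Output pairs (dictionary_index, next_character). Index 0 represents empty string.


LZ78 encoding steps:
Dictionary: {0: ''}
Step 1: w='' (idx 0), next='c' -> output (0, 'c'), add 'c' as idx 1
Step 2: w='c' (idx 1), next='c' -> output (1, 'c'), add 'cc' as idx 2
Step 3: w='cc' (idx 2), next='c' -> output (2, 'c'), add 'ccc' as idx 3
Step 4: w='' (idx 0), next='b' -> output (0, 'b'), add 'b' as idx 4
Step 5: w='c' (idx 1), next='b' -> output (1, 'b'), add 'cb' as idx 5
Step 6: w='b' (idx 4), next='b' -> output (4, 'b'), add 'bb' as idx 6
Step 7: w='cc' (idx 2), next='b' -> output (2, 'b'), add 'ccb' as idx 7


Encoded: [(0, 'c'), (1, 'c'), (2, 'c'), (0, 'b'), (1, 'b'), (4, 'b'), (2, 'b')]


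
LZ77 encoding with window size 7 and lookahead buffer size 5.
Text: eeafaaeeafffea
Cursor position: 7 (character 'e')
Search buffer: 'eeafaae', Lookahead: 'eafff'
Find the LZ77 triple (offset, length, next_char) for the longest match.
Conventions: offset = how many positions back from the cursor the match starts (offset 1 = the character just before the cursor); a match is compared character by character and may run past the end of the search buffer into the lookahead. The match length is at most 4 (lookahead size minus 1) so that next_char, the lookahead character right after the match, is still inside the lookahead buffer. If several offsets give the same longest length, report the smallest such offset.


Try each offset into the search buffer:
  offset=1 (pos 6, char 'e'): match length 1
  offset=2 (pos 5, char 'a'): match length 0
  offset=3 (pos 4, char 'a'): match length 0
  offset=4 (pos 3, char 'f'): match length 0
  offset=5 (pos 2, char 'a'): match length 0
  offset=6 (pos 1, char 'e'): match length 3
  offset=7 (pos 0, char 'e'): match length 1
Longest match has length 3 at offset 6.
next_char = character at position 7 + 3 = 10 -> 'f'

Best match: offset=6, length=3 (matching 'eaf' starting at position 1)
LZ77 triple: (6, 3, 'f')


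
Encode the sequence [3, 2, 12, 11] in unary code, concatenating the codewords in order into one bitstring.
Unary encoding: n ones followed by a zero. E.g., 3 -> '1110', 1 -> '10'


Encode each number as n ones followed by a terminating 0:
  3 -> 1110 (4 bits)
  2 -> 110 (3 bits)
  12 -> 1111111111110 (13 bits)
  11 -> 111111111110 (12 bits)
Total length = 4 + 3 + 13 + 12 = 32 bits.

Unary([3, 2, 12, 11]) = 11101101111111111110111111111110 (32 bits)


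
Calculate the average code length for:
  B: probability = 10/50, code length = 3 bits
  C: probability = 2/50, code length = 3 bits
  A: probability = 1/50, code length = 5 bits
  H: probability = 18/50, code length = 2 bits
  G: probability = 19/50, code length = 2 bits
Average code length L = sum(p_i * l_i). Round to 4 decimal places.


Weighted contributions p_i * l_i:
  B: (10/50) * 3 = 30/50
  C: (2/50) * 3 = 6/50
  A: (1/50) * 5 = 5/50
  H: (18/50) * 2 = 36/50
  G: (19/50) * 2 = 38/50
Sum = (30 + 6 + 5 + 36 + 38)/50 = 115/50

L = 115/50 = 2.3000 bits/symbol


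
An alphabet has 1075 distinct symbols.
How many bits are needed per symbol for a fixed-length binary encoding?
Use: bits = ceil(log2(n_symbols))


log2(1075) = 10.0701
Bracket: 2^10 = 1024 < 1075 <= 2^11 = 2048
So ceil(log2(1075)) = 11

bits = ceil(log2(1075)) = ceil(10.0701) = 11 bits


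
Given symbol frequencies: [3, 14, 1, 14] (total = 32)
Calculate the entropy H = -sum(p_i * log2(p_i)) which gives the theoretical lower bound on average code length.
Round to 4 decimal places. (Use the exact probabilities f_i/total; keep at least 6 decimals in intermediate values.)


Per-symbol terms -p_i * log2(p_i) with p_i = f_i/32:
  p = 3/32 = 0.093750: log2(p) = -3.415037, -p*log2(p) = 0.320160
  p = 14/32 = 0.437500: log2(p) = -1.192645, -p*log2(p) = 0.521782
  p = 1/32 = 0.031250: log2(p) = -5.000000, -p*log2(p) = 0.156250
  p = 14/32 = 0.437500: log2(p) = -1.192645, -p*log2(p) = 0.521782
H = 0.320160 + 0.521782 + 0.156250 + 0.521782 = 1.519974

H = 1.52 bits/symbol


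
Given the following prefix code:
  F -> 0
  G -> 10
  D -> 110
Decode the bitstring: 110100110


Decoding step by step:
Bits 110 -> D
Bits 10 -> G
Bits 0 -> F
Bits 110 -> D


Decoded message: DGFD


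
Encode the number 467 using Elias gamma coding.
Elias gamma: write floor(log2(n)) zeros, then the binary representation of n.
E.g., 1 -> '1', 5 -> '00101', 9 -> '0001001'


num_bits = floor(log2(467)) + 1 = 9
leading_zeros = num_bits - 1 = 8
binary(467) = 111010011

Elias gamma(467) = '00000000' + '111010011' = 00000000111010011 (17 bits)


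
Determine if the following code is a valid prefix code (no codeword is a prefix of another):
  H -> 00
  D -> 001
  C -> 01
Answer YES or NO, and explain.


Checking each pair (does one codeword prefix another?):
  H='00' vs D='001': prefix -- VIOLATION

NO -- this is NOT a valid prefix code. H (00) is a prefix of D (001).


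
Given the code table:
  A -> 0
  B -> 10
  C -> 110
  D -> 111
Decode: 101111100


Decoding:
10 -> B
111 -> D
110 -> C
0 -> A


Result: BDCA


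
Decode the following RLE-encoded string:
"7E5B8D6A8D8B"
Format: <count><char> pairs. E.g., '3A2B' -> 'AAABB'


Expanding each <count><char> pair:
  7E -> 'EEEEEEE'
  5B -> 'BBBBB'
  8D -> 'DDDDDDDD'
  6A -> 'AAAAAA'
  8D -> 'DDDDDDDD'
  8B -> 'BBBBBBBB'

Decoded = EEEEEEEBBBBBDDDDDDDDAAAAAADDDDDDDDBBBBBBBB


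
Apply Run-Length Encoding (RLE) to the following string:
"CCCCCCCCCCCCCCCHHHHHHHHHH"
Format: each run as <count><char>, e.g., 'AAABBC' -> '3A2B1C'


Scanning runs left to right:
  i=0: run of 'C' x 15 -> '15C'
  i=15: run of 'H' x 10 -> '10H'

RLE = 15C10H


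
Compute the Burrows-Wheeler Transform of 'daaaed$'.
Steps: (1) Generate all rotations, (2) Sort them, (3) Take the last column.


Rotations (sorted):
  0: $daaaed -> last char: d
  1: aaaed$d -> last char: d
  2: aaed$da -> last char: a
  3: aed$daa -> last char: a
  4: d$daaae -> last char: e
  5: daaaed$ -> last char: $
  6: ed$daaa -> last char: a


BWT = ddaae$a


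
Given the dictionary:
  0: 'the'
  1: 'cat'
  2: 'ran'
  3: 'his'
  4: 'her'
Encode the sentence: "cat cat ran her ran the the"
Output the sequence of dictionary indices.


Look up each word in the dictionary:
  'cat' -> 1
  'cat' -> 1
  'ran' -> 2
  'her' -> 4
  'ran' -> 2
  'the' -> 0
  'the' -> 0

Encoded: [1, 1, 2, 4, 2, 0, 0]


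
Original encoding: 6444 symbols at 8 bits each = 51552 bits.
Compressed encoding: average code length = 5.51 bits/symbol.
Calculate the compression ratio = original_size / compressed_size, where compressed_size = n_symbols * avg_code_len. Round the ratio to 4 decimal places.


original_size = n_symbols * orig_bits = 6444 * 8 = 51552 bits
compressed_size = n_symbols * avg_code_len = 6444 * 5.51 = 35506.44 bits
ratio = original_size / compressed_size = 51552 / 35506.44 = 1.4519

Compression ratio = 1.4519


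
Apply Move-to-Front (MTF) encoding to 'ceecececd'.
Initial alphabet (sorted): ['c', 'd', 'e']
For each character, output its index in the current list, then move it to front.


MTF encoding:
'c': index 0 in ['c', 'd', 'e'] -> ['c', 'd', 'e']
'e': index 2 in ['c', 'd', 'e'] -> ['e', 'c', 'd']
'e': index 0 in ['e', 'c', 'd'] -> ['e', 'c', 'd']
'c': index 1 in ['e', 'c', 'd'] -> ['c', 'e', 'd']
'e': index 1 in ['c', 'e', 'd'] -> ['e', 'c', 'd']
'c': index 1 in ['e', 'c', 'd'] -> ['c', 'e', 'd']
'e': index 1 in ['c', 'e', 'd'] -> ['e', 'c', 'd']
'c': index 1 in ['e', 'c', 'd'] -> ['c', 'e', 'd']
'd': index 2 in ['c', 'e', 'd'] -> ['d', 'c', 'e']


Output: [0, 2, 0, 1, 1, 1, 1, 1, 2]


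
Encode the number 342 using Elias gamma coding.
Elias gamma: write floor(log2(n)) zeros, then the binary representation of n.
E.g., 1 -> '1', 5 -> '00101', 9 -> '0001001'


num_bits = floor(log2(342)) + 1 = 9
leading_zeros = num_bits - 1 = 8
binary(342) = 101010110

Elias gamma(342) = '00000000' + '101010110' = 00000000101010110 (17 bits)


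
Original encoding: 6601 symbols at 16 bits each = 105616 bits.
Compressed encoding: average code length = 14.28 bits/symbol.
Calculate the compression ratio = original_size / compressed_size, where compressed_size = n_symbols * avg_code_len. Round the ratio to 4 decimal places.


original_size = n_symbols * orig_bits = 6601 * 16 = 105616 bits
compressed_size = n_symbols * avg_code_len = 6601 * 14.28 = 94262.28 bits
ratio = original_size / compressed_size = 105616 / 94262.28 = 1.1204

Compression ratio = 1.1204


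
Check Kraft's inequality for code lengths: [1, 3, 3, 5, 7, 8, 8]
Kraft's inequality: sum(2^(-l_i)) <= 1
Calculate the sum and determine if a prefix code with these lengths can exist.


Sum = 2^(-1) + 2^(-3) + 2^(-3) + 2^(-5) + 2^(-7) + 2^(-8) + 2^(-8)
    = 0.5 + 0.125 + 0.125 + 0.03125 + 0.0078125 + 0.00390625 + 0.00390625
    = 204/256 = 0.796875
Since 0.796875 <= 1, Kraft's inequality IS satisfied.
A prefix code with these lengths CAN exist.

Kraft sum = 0.796875. Satisfied.


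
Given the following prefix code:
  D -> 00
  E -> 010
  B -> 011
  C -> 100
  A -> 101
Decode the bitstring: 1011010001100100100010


Decoding step by step:
Bits 101 -> A
Bits 101 -> A
Bits 00 -> D
Bits 011 -> B
Bits 00 -> D
Bits 100 -> C
Bits 100 -> C
Bits 010 -> E


Decoded message: AADBDCCE
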